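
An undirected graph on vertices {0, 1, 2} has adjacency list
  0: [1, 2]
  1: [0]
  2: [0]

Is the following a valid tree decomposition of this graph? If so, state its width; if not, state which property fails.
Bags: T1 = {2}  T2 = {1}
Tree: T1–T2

A tree decomposition must satisfy three properties: every vertex lies in some bag; for every edge, both endpoints lie together in some bag; and for every vertex, the bags containing it form a connected subtree. Here vertex 0 appears in no bag, so the decomposition is invalid.

No — vertex 0 appears in no bag.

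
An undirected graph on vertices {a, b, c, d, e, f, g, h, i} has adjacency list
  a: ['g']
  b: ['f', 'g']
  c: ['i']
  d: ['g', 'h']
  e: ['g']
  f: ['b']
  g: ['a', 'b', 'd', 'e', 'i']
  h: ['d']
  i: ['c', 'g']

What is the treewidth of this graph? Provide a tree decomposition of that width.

Every bag has size at most 2, so the width is 2 − 1 = 1 and tw(G) ≤ 1. Any graph with an edge has treewidth ≥ 1, and G has the edge b–g. Therefore the treewidth is 1.

Treewidth 1.
One optimal decomposition is:
Bags: B1 = {b, g}  B2 = {g, i}  B3 = {a, g}  B4 = {d, g}  B5 = {e, g}  B6 = {b, f}  B7 = {c, i}  B8 = {d, h}
Tree: B1–B2, B1–B3, B3–B4, B2–B5, B1–B6, B2–B7, B4–B8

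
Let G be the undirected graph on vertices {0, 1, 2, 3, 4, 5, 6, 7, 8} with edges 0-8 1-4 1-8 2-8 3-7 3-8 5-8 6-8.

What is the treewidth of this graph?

1

A width-1 tree decomposition is:
Bags: B1 = {1, 4}  B2 = {1, 8}  B3 = {2, 8}  B4 = {6, 8}  B5 = {3, 8}  B6 = {5, 8}  B7 = {3, 7}  B8 = {0, 8}
Tree: B1–B2, B2–B3, B3–B4, B4–B5, B5–B6, B5–B7, B3–B8
The largest bag has 2 vertices, giving width 1; this decomposition certifies tw(G) ≤ 1. G has an edge, so its treewidth is at least 1. Combining the bounds, tw(G) = 1.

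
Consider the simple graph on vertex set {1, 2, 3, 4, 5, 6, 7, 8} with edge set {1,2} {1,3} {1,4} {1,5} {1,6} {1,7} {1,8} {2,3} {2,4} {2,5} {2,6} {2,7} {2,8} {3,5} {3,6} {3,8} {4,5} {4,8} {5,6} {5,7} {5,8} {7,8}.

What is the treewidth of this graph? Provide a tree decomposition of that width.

Treewidth 4.
Bags: B1 = {1, 2, 3, 5, 6}  B2 = {1, 2, 3, 5, 8}  B3 = {1, 2, 4, 5, 8}  B4 = {1, 2, 5, 7, 8}
Tree: B1–B2, B2–B3, B3–B4

Every bag has size at most 5, so the width is 5 − 1 = 4 and tw(G) ≤ 4. On the other hand G contains the 5-clique {1, 2, 3, 5, 8}. A clique must lie in a single bag of any decomposition, so no decomposition can have width below 4. Therefore the treewidth is 4.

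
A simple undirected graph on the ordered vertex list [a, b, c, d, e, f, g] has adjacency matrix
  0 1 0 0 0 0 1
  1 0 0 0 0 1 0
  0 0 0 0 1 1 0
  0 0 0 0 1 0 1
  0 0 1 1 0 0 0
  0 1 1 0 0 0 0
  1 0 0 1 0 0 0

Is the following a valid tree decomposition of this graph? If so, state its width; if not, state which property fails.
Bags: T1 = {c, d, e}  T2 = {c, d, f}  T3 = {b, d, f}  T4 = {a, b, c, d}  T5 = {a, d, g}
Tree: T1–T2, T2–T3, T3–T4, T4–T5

No — bags containing vertex c are not connected in the tree.

A tree decomposition must satisfy three properties: every vertex lies in some bag; for every edge, both endpoints lie together in some bag; and for every vertex, the bags containing it form a connected subtree. Here bags containing vertex c are not connected in the tree, so the decomposition is invalid.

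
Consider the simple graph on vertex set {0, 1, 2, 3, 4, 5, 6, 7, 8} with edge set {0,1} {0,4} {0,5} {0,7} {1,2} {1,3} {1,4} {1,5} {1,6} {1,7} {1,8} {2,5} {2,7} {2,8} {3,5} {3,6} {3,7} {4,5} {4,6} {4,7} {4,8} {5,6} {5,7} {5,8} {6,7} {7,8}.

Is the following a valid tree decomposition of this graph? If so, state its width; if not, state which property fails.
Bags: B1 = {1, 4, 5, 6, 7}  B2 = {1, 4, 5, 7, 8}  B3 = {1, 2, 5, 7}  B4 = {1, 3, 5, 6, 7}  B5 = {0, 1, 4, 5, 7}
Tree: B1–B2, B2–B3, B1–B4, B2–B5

No — edge (8,2) lies in no bag.

A tree decomposition must satisfy three properties: every vertex lies in some bag; for every edge, both endpoints lie together in some bag; and for every vertex, the bags containing it form a connected subtree. Here edge (8,2) lies in no bag, so the decomposition is invalid.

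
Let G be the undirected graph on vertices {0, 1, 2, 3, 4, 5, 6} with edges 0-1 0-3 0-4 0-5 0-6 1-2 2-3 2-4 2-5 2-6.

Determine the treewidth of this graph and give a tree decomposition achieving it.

Every bag has size at most 3, so the width is 3 − 1 = 2 and tw(G) ≤ 2. Since 2–1–0–5–2 is a cycle in G, G is not acyclic. Forests are exactly the graphs of treewidth ≤ 1, so tw(G) ≥ 2. Combining the bounds, tw(G) = 2.

Treewidth 2.
One optimal decomposition is:
Bags: B1 = {0, 1, 2}  B2 = {0, 2, 5}  B3 = {0, 2, 3}  B4 = {0, 2, 6}  B5 = {0, 2, 4}
Tree: B1–B2, B2–B3, B3–B4, B4–B5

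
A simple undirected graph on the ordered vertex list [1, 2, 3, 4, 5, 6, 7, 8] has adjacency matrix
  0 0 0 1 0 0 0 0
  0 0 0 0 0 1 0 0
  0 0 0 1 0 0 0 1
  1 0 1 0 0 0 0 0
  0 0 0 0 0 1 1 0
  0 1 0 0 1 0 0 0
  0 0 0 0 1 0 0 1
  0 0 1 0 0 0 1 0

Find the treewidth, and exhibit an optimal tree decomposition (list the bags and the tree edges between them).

Treewidth 1.
One optimal decomposition is:
Bags: B1 = {2, 6}  B2 = {5, 6}  B3 = {5, 7}  B4 = {7, 8}  B5 = {3, 8}  B6 = {3, 4}  B7 = {1, 4}
Tree: B1–B2, B2–B3, B3–B4, B4–B5, B5–B6, B6–B7

Every bag has size at most 2, so the width is 2 − 1 = 1 and tw(G) ≤ 1. Since G has at least one edge (e.g. 2–6), it is not an edgeless graph, so tw(G) ≥ 1. The upper and lower bounds meet at 1, so that is the treewidth.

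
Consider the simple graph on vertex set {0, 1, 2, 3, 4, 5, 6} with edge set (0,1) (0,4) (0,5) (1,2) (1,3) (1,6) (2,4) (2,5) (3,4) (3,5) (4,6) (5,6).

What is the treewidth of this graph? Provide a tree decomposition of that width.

Treewidth 3.
One such decomposition:
Bags: B1 = {0, 1, 4, 5}  B2 = {1, 4, 5, 6}  B3 = {1, 2, 4, 5}  B4 = {1, 3, 4, 5}
Tree: B1–B2, B2–B3, B3–B4

Each bag holds 4 vertices, so the decomposition has width 3, which upper-bounds the treewidth. For the lower bound: the 4 vertex sets {0,4}, {5,6}, {1}, {2} are disjoint, each induces a connected subgraph, and every pair is joined by at least one edge of G. Contracting each set to a single vertex therefore yields K_{4} as a minor, and since treewidth is minor-monotone, tw(G) ≥ tw(K_{4}) = 3. The upper and lower bounds meet at 3, so that is the treewidth.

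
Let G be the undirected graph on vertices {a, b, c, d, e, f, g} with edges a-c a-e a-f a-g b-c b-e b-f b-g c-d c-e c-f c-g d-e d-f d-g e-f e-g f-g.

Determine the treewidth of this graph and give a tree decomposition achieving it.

Treewidth 4.
Bags: B1 = {a, c, e, f, g}  B2 = {b, c, e, f, g}  B3 = {c, d, e, f, g}
Tree: B1–B2, B1–B3

Each bag holds 5 vertices, so the decomposition has width 4, which upper-bounds the treewidth. For the lower bound, the 5 vertices {c, d, e, f, g} are pairwise adjacent, and any tree decomposition puts a clique entirely inside one bag — forcing width ≥ 4. The upper and lower bounds meet at 4, so that is the treewidth.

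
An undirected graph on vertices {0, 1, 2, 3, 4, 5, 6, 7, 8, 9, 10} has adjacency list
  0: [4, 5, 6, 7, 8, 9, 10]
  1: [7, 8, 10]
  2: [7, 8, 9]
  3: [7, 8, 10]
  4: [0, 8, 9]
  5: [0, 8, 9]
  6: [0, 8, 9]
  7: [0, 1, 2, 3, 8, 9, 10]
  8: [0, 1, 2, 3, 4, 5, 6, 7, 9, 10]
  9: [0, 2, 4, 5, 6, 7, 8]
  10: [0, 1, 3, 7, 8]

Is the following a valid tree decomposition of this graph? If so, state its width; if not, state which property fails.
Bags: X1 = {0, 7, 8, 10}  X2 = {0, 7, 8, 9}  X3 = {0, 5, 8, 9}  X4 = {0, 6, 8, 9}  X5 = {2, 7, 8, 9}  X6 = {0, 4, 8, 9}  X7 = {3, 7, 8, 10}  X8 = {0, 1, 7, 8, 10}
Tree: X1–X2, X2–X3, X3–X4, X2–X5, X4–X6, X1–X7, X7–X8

No — bags containing vertex 0 are not connected in the tree.

A tree decomposition must satisfy three properties: every vertex lies in some bag; for every edge, both endpoints lie together in some bag; and for every vertex, the bags containing it form a connected subtree. Here bags containing vertex 0 are not connected in the tree, so the decomposition is invalid.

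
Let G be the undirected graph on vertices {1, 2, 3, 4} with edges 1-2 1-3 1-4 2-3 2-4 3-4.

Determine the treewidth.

3

A width-3 tree decomposition is:
Bags: B1 = {1, 2, 3, 4}
Tree: (single bag)
A single bag containing all 4 vertices is trivially a valid decomposition of width 3. On the other hand G contains the 4-clique {1, 2, 3, 4}. A clique must lie in a single bag of any decomposition, so no decomposition can have width below 3. Therefore the treewidth is 3.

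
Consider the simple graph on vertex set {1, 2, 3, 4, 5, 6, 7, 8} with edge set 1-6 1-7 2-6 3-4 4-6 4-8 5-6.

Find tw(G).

A width-1 tree decomposition is:
Bags: B1 = {1, 6}  B2 = {4, 6}  B3 = {4, 8}  B4 = {1, 7}  B5 = {3, 4}  B6 = {2, 6}  B7 = {5, 6}
Tree: B1–B2, B2–B3, B1–B4, B2–B5, B2–B6, B6–B7
Each bag holds 2 vertices, so the decomposition has width 1, which upper-bounds the treewidth. Since G has at least one edge (e.g. 6–1), it is not an edgeless graph, so tw(G) ≥ 1. Therefore the treewidth is 1.

1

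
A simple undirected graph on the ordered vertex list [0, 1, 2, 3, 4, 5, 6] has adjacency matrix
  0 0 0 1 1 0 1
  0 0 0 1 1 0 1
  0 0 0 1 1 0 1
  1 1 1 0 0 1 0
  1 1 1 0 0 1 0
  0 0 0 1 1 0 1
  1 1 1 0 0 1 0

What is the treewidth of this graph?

A width-3 tree decomposition is:
Bags: B1 = {3, 4, 5, 6}  B2 = {1, 3, 4, 6}  B3 = {2, 3, 4, 6}  B4 = {0, 3, 4, 6}
Tree: B1–B2, B2–B3, B3–B4
The largest bag has 4 vertices, giving width 3; this decomposition certifies tw(G) ≤ 3. For the lower bound: the 4 vertex sets {5,6}, {1,4}, {3}, {2} are disjoint, each induces a connected subgraph, and every pair is joined by at least one edge of G. Contracting each set to a single vertex therefore yields K_{4} as a minor, and since treewidth is minor-monotone, tw(G) ≥ tw(K_{4}) = 3. Combining the bounds, tw(G) = 3.

3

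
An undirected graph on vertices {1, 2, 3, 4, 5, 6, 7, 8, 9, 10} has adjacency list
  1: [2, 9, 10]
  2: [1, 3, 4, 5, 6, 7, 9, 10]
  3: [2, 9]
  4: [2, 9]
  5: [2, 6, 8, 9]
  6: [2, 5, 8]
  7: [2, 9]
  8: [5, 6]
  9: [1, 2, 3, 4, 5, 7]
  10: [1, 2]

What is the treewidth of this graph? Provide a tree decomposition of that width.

The largest bag has 3 vertices, giving width 2; this decomposition certifies tw(G) ≤ 2. On the other hand G contains the 3-clique {5, 6, 8}. A clique must lie in a single bag of any decomposition, so no decomposition can have width below 2. Combining the bounds, tw(G) = 2.

Treewidth 2.
One such decomposition:
Bags: B1 = {2, 4, 9}  B2 = {2, 5, 9}  B3 = {2, 5, 6}  B4 = {1, 2, 9}  B5 = {2, 7, 9}  B6 = {5, 6, 8}  B7 = {2, 3, 9}  B8 = {1, 2, 10}
Tree: B1–B2, B2–B3, B1–B4, B1–B5, B3–B6, B5–B7, B4–B8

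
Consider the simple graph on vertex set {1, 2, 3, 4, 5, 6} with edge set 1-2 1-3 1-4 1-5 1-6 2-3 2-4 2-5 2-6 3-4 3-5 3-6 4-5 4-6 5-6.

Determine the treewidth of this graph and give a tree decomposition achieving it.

Treewidth 5.
One optimal decomposition is:
Bags: B1 = {1, 2, 3, 4, 5, 6}
Tree: (single bag)

A single bag containing all 6 vertices is trivially a valid decomposition of width 5. Conversely, {1, 2, 3, 4, 5, 6} is a clique of size 6, and the vertices of any clique must share a bag in every tree decomposition; so some bag has ≥ 6 vertices and tw(G) ≥ 5. Therefore the treewidth is 5.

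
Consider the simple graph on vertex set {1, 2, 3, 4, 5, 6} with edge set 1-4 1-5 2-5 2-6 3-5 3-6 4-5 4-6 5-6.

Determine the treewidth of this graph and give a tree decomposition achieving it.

Treewidth 2.
One such decomposition:
Bags: B1 = {4, 5, 6}  B2 = {3, 5, 6}  B3 = {2, 5, 6}  B4 = {1, 4, 5}
Tree: B1–B2, B2–B3, B1–B4

Each bag holds 3 vertices, so the decomposition has width 2, which upper-bounds the treewidth. Conversely, {1, 4, 5} is a clique of size 3, and the vertices of any clique must share a bag in every tree decomposition; so some bag has ≥ 3 vertices and tw(G) ≥ 2. Hence tw(G) = 2 exactly.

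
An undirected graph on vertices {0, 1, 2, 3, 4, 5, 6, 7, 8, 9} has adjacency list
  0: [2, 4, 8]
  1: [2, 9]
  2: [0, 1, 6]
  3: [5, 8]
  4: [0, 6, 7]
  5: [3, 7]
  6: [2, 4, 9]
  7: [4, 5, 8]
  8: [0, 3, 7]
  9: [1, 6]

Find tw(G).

A width-2 tree decomposition is:
Bags: B1 = {3, 5, 8}  B2 = {5, 7, 8}  B3 = {0, 7, 8}  B4 = {0, 4, 7}  B5 = {0, 2, 4}  B6 = {2, 4, 6}  B7 = {1, 2, 6}  B8 = {1, 6, 9}
Tree: B1–B2, B2–B3, B3–B4, B4–B5, B5–B6, B6–B7, B7–B8
The largest bag has 3 vertices, giving width 2; this decomposition certifies tw(G) ≤ 2. Since 3–5–7–8–3 is a cycle in G, G is not acyclic. Forests are exactly the graphs of treewidth ≤ 1, so tw(G) ≥ 2. Therefore the treewidth is 2.

2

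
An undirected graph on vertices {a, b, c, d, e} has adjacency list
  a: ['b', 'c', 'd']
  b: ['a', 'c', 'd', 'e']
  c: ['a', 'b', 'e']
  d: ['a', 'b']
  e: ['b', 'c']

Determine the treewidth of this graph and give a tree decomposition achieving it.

Treewidth 2.
Bags: B1 = {a, b, c}  B2 = {b, c, e}  B3 = {a, b, d}
Tree: B1–B2, B1–B3

The largest bag has 3 vertices, giving width 2; this decomposition certifies tw(G) ≤ 2. For the lower bound, the 3 vertices {a, b, d} are pairwise adjacent, and any tree decomposition puts a clique entirely inside one bag — forcing width ≥ 2. Therefore the treewidth is 2.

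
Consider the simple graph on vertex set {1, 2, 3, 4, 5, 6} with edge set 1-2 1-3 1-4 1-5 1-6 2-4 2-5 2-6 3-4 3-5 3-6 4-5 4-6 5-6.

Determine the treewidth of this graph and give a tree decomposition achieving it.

Every bag has size at most 5, so the width is 5 − 1 = 4 and tw(G) ≤ 4. Conversely, {1, 2, 4, 5, 6} is a clique of size 5, and the vertices of any clique must share a bag in every tree decomposition; so some bag has ≥ 5 vertices and tw(G) ≥ 4. Combining the bounds, tw(G) = 4.

Treewidth 4.
One optimal decomposition is:
Bags: B1 = {1, 2, 4, 5, 6}  B2 = {1, 3, 4, 5, 6}
Tree: B1–B2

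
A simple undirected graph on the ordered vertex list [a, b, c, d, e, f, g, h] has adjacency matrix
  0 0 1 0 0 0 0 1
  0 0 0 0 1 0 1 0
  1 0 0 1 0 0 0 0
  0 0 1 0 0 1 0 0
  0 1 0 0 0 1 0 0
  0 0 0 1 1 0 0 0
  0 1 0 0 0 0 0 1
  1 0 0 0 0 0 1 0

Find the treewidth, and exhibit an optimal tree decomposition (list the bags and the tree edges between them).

Treewidth 2.
Bags: B1 = {a, g, h}  B2 = {a, c, g}  B3 = {c, d, g}  B4 = {d, f, g}  B5 = {e, f, g}  B6 = {b, e, g}
Tree: B1–B2, B2–B3, B3–B4, B4–B5, B5–B6

Each bag holds 3 vertices, so the decomposition has width 2, which upper-bounds the treewidth. Since g–h–a–c–d–f–e–b–g is a cycle in G, G is not acyclic. Forests are exactly the graphs of treewidth ≤ 1, so tw(G) ≥ 2. Therefore the treewidth is 2.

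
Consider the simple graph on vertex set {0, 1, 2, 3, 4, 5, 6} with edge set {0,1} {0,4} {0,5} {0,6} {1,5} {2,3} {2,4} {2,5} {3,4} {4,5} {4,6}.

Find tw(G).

A width-2 tree decomposition is:
Bags: B1 = {2, 4, 5}  B2 = {0, 4, 5}  B3 = {0, 1, 5}  B4 = {2, 3, 4}  B5 = {0, 4, 6}
Tree: B1–B2, B2–B3, B1–B4, B2–B5
Each bag holds 3 vertices, so the decomposition has width 2, which upper-bounds the treewidth. On the other hand G contains the 3-clique {0, 1, 5}. A clique must lie in a single bag of any decomposition, so no decomposition can have width below 2. The upper and lower bounds meet at 2, so that is the treewidth.

2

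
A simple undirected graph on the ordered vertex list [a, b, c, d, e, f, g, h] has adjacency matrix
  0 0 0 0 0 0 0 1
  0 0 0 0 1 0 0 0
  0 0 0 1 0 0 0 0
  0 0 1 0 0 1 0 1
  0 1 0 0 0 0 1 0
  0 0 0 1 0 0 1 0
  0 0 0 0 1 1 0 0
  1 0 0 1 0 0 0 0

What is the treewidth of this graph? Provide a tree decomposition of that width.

Every bag has size at most 2, so the width is 2 − 1 = 1 and tw(G) ≤ 1. Since G has at least one edge (e.g. f–d), it is not an edgeless graph, so tw(G) ≥ 1. The upper and lower bounds meet at 1, so that is the treewidth.

Treewidth 1.
Bags: B1 = {d, f}  B2 = {f, g}  B3 = {e, g}  B4 = {b, e}  B5 = {d, h}  B6 = {c, d}  B7 = {a, h}
Tree: B1–B2, B2–B3, B3–B4, B1–B5, B1–B6, B5–B7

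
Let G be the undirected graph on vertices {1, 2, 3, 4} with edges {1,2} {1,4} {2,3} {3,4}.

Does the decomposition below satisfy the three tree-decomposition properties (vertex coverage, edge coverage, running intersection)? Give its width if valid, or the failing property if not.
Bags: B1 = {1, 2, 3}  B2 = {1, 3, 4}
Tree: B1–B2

Vertex coverage: the bags together contain {1, 2, 3, 4}, the full vertex set. Edge coverage: each edge of G has both endpoints in at least one bag. Running intersection: for every vertex, the bags containing it form a connected subtree. All three properties hold, so this is a valid tree decomposition of width max|bag| − 1 = 2, and hence tw(G) ≤ 2.

Yes; width 2.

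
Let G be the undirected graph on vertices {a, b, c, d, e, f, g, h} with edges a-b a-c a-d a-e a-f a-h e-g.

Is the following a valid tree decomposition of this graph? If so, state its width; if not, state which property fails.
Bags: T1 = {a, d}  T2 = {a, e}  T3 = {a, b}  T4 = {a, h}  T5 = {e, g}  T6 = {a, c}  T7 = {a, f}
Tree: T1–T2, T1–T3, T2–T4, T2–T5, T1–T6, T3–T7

Every vertex of G appears in some bag (union = {a, b, c, d, e, f, g, h}); every edge is covered by a bag; and for each vertex v the set of bags containing v is connected in the bag tree. The decomposition is therefore valid. The largest bag has 2 vertices, so the width is 1.

Yes; width 1.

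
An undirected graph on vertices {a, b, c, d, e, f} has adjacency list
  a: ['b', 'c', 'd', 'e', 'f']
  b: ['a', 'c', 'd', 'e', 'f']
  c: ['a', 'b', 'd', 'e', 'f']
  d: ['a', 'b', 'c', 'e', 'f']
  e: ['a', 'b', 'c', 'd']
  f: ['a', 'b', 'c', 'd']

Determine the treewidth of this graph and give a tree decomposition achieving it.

Treewidth 4.
One optimal decomposition is:
Bags: B1 = {a, b, c, d, e}  B2 = {a, b, c, d, f}
Tree: B1–B2

Every bag has size at most 5, so the width is 5 − 1 = 4 and tw(G) ≤ 4. On the other hand G contains the 5-clique {a, b, c, d, e}. A clique must lie in a single bag of any decomposition, so no decomposition can have width below 4. Therefore the treewidth is 4.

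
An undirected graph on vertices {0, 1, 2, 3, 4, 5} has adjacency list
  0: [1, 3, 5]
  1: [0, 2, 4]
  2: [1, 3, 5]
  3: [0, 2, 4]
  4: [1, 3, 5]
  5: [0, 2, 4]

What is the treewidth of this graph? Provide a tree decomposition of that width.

Treewidth 3.
One optimal decomposition is:
Bags: B1 = {0, 1, 3, 5}  B2 = {1, 2, 3, 5}  B3 = {1, 3, 4, 5}
Tree: B1–B2, B2–B3

The largest bag has 4 vertices, giving width 3; this decomposition certifies tw(G) ≤ 3. For the lower bound: the 4 vertex sets {0,5}, {2,3}, {1}, {4} are disjoint, each induces a connected subgraph, and every pair is joined by at least one edge of G. Contracting each set to a single vertex therefore yields K_{4} as a minor, and since treewidth is minor-monotone, tw(G) ≥ tw(K_{4}) = 3. Therefore the treewidth is 3.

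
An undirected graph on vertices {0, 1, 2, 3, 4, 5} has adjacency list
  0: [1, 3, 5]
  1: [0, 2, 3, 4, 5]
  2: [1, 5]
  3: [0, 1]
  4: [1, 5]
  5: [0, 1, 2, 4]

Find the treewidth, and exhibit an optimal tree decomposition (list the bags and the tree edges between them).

Each bag holds 3 vertices, so the decomposition has width 2, which upper-bounds the treewidth. On the other hand G contains the 3-clique {0, 1, 3}. A clique must lie in a single bag of any decomposition, so no decomposition can have width below 2. Therefore the treewidth is 2.

Treewidth 2.
Bags: B1 = {0, 1, 5}  B2 = {0, 1, 3}  B3 = {1, 2, 5}  B4 = {1, 4, 5}
Tree: B1–B2, B1–B3, B1–B4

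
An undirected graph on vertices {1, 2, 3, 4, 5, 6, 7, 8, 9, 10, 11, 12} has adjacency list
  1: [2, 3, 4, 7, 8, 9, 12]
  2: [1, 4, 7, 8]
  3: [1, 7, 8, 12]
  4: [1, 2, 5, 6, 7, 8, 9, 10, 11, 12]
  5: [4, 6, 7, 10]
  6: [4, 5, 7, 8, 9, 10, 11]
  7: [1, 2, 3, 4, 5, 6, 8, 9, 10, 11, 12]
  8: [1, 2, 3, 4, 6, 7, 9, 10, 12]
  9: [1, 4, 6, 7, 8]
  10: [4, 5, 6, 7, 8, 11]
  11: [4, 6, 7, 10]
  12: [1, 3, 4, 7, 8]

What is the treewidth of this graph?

4

A width-4 tree decomposition is:
Bags: B1 = {1, 4, 7, 8, 9}  B2 = {1, 2, 4, 7, 8}  B3 = {4, 6, 7, 8, 9}  B4 = {4, 6, 7, 8, 10}  B5 = {4, 5, 6, 7, 10}  B6 = {4, 6, 7, 10, 11}  B7 = {1, 4, 7, 8, 12}  B8 = {1, 3, 7, 8, 12}
Tree: B1–B2, B1–B3, B3–B4, B4–B5, B5–B6, B1–B7, B7–B8
Each bag holds 5 vertices, so the decomposition has width 4, which upper-bounds the treewidth. On the other hand G contains the 5-clique {1, 3, 7, 8, 12}. A clique must lie in a single bag of any decomposition, so no decomposition can have width below 4. Combining the bounds, tw(G) = 4.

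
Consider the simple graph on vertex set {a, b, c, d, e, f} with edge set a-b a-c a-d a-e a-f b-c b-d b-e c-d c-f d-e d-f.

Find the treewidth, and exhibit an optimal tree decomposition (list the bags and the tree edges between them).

Treewidth 3.
One such decomposition:
Bags: B1 = {a, c, d, f}  B2 = {a, b, c, d}  B3 = {a, b, d, e}
Tree: B1–B2, B2–B3

The largest bag has 4 vertices, giving width 3; this decomposition certifies tw(G) ≤ 3. Conversely, {a, b, d, e} is a clique of size 4, and the vertices of any clique must share a bag in every tree decomposition; so some bag has ≥ 4 vertices and tw(G) ≥ 3. Hence tw(G) = 3 exactly.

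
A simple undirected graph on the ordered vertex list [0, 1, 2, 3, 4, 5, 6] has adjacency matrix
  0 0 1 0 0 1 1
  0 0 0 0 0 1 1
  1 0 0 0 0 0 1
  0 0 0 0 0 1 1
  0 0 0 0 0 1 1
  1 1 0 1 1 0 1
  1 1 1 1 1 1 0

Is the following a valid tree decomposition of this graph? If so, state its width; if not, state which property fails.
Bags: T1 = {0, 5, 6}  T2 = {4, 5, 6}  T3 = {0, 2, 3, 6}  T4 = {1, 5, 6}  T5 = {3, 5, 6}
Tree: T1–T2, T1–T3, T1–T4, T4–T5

No — bags containing vertex 3 are not connected in the tree.

A tree decomposition must satisfy three properties: every vertex lies in some bag; for every edge, both endpoints lie together in some bag; and for every vertex, the bags containing it form a connected subtree. Here bags containing vertex 3 are not connected in the tree, so the decomposition is invalid.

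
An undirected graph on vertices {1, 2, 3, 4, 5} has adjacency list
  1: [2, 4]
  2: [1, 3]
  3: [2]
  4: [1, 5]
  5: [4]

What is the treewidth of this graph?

A width-1 tree decomposition is:
Bags: B1 = {2, 3}  B2 = {1, 2}  B3 = {1, 4}  B4 = {4, 5}
Tree: B1–B2, B2–B3, B3–B4
Each bag holds 2 vertices, so the decomposition has width 1, which upper-bounds the treewidth. G has an edge, so its treewidth is at least 1. Combining the bounds, tw(G) = 1.

1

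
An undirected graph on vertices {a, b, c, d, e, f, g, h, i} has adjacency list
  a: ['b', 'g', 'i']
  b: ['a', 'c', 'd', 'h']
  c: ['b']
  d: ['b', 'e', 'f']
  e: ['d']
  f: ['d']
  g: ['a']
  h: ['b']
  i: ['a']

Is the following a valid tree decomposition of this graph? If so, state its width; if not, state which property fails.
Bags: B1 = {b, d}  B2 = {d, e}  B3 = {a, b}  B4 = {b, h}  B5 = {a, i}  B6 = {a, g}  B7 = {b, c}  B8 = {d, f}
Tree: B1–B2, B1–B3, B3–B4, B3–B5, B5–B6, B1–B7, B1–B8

Vertex coverage: the bags together contain {a, b, c, d, e, f, g, h, i}, the full vertex set. Edge coverage: each edge of G has both endpoints in at least one bag. Running intersection: for every vertex, the bags containing it form a connected subtree. All three properties hold, so this is a valid tree decomposition of width max|bag| − 1 = 1, and hence tw(G) ≤ 1.

Yes; width 1.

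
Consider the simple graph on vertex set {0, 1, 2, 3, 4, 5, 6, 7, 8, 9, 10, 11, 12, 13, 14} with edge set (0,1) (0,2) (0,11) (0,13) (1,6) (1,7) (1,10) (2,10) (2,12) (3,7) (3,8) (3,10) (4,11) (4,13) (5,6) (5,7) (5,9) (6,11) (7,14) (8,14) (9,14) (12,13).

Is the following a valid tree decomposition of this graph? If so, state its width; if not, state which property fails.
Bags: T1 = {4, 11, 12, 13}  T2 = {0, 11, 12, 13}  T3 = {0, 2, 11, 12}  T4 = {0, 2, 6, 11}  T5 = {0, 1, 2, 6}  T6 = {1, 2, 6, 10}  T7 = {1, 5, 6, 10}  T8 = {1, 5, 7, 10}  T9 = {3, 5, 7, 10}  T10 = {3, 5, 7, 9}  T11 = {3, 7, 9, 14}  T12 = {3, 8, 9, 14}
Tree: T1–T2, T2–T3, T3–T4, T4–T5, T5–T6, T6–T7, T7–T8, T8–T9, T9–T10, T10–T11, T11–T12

Yes; width 3.

Checking the three conditions: (i) the bags cover all of {0, 1, 2, 3, 4, 5, 6, 7, 8, 9, 10, 11, 12, 13, 14}; (ii) for each edge, some bag contains both endpoints; (iii) the bags containing any fixed vertex form a subtree. All hold, so the decomposition is valid with width 4 − 1 = 3.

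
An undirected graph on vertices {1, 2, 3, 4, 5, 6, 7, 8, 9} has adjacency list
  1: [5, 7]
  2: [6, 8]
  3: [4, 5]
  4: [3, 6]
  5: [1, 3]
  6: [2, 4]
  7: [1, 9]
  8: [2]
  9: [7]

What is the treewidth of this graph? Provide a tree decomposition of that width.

Each bag holds 2 vertices, so the decomposition has width 1, which upper-bounds the treewidth. G has an edge, so its treewidth is at least 1. Hence tw(G) = 1 exactly.

Treewidth 1.
Bags: B1 = {7, 9}  B2 = {1, 7}  B3 = {1, 5}  B4 = {3, 5}  B5 = {3, 4}  B6 = {4, 6}  B7 = {2, 6}  B8 = {2, 8}
Tree: B1–B2, B2–B3, B3–B4, B4–B5, B5–B6, B6–B7, B7–B8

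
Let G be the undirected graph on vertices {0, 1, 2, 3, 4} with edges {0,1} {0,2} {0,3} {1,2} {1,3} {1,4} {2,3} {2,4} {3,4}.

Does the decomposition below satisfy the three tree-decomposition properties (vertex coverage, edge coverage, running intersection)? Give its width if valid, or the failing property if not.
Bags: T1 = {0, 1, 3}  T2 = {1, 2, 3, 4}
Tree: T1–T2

No — edge (2,0) lies in no bag.

A tree decomposition must satisfy three properties: every vertex lies in some bag; for every edge, both endpoints lie together in some bag; and for every vertex, the bags containing it form a connected subtree. Here edge (2,0) lies in no bag, so the decomposition is invalid.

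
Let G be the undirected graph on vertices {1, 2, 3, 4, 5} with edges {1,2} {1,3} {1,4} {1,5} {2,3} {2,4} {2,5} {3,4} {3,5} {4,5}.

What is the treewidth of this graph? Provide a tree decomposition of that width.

A single bag containing all 5 vertices is trivially a valid decomposition of width 4. For the lower bound, the 5 vertices {1, 2, 3, 4, 5} are pairwise adjacent, and any tree decomposition puts a clique entirely inside one bag — forcing width ≥ 4. Therefore the treewidth is 4.

Treewidth 4.
One optimal decomposition is:
Bags: B1 = {1, 2, 3, 4, 5}
Tree: (single bag)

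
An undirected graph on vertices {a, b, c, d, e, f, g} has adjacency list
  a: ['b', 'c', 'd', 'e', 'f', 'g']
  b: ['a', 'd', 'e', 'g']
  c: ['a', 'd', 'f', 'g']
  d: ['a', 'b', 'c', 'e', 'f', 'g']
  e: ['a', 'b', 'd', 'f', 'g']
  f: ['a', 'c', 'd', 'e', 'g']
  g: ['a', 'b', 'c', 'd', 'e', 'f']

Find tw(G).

4

A width-4 tree decomposition is:
Bags: B1 = {a, d, e, f, g}  B2 = {a, c, d, f, g}  B3 = {a, b, d, e, g}
Tree: B1–B2, B1–B3
Every bag has size at most 5, so the width is 5 − 1 = 4 and tw(G) ≤ 4. For the lower bound, the 5 vertices {a, d, e, f, g} are pairwise adjacent, and any tree decomposition puts a clique entirely inside one bag — forcing width ≥ 4. Hence tw(G) = 4 exactly.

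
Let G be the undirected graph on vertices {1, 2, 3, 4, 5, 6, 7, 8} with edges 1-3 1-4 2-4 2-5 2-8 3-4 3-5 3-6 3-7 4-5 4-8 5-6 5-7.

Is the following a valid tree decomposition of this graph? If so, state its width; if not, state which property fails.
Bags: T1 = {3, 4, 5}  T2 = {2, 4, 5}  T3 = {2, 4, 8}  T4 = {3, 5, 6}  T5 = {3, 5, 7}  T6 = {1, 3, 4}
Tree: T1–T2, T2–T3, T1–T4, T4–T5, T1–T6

Vertex coverage: the bags together contain {1, 2, 3, 4, 5, 6, 7, 8}, the full vertex set. Edge coverage: each edge of G has both endpoints in at least one bag. Running intersection: for every vertex, the bags containing it form a connected subtree. All three properties hold, so this is a valid tree decomposition of width max|bag| − 1 = 2, and hence tw(G) ≤ 2.

Yes; width 2.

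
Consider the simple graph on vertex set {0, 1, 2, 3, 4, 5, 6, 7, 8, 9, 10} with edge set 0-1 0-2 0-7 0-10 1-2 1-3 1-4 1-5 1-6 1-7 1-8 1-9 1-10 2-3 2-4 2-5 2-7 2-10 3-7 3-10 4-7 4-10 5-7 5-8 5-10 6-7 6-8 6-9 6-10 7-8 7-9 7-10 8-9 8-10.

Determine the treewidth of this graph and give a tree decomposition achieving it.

The largest bag has 5 vertices, giving width 4; this decomposition certifies tw(G) ≤ 4. On the other hand G contains the 5-clique {1, 6, 7, 8, 9}. A clique must lie in a single bag of any decomposition, so no decomposition can have width below 4. Combining the bounds, tw(G) = 4.

Treewidth 4.
Bags: B1 = {1, 6, 7, 8, 10}  B2 = {1, 6, 7, 8, 9}  B3 = {1, 5, 7, 8, 10}  B4 = {1, 2, 5, 7, 10}  B5 = {1, 2, 4, 7, 10}  B6 = {1, 2, 3, 7, 10}  B7 = {0, 1, 2, 7, 10}
Tree: B1–B2, B1–B3, B3–B4, B4–B5, B5–B6, B6–B7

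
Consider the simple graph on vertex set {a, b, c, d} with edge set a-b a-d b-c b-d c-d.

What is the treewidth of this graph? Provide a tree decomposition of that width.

Every bag has size at most 3, so the width is 3 − 1 = 2 and tw(G) ≤ 2. On the other hand G contains the 3-clique {b, c, d}. A clique must lie in a single bag of any decomposition, so no decomposition can have width below 2. The upper and lower bounds meet at 2, so that is the treewidth.

Treewidth 2.
Bags: B1 = {b, c, d}  B2 = {a, b, d}
Tree: B1–B2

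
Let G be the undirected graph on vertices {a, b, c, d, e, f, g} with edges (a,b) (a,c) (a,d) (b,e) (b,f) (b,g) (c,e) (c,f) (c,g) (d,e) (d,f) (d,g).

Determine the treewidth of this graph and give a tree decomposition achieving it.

Treewidth 3.
One such decomposition:
Bags: B1 = {a, b, c, d}  B2 = {b, c, d, e}  B3 = {b, c, d, f}  B4 = {b, c, d, g}
Tree: B1–B2, B2–B3, B3–B4

Each bag holds 4 vertices, so the decomposition has width 3, which upper-bounds the treewidth. For the lower bound: the 4 vertex sets {a,d}, {c,e}, {b}, {f} are disjoint, each induces a connected subgraph, and every pair is joined by at least one edge of G. Contracting each set to a single vertex therefore yields K_{4} as a minor, and since treewidth is minor-monotone, tw(G) ≥ tw(K_{4}) = 3. Hence tw(G) = 3 exactly.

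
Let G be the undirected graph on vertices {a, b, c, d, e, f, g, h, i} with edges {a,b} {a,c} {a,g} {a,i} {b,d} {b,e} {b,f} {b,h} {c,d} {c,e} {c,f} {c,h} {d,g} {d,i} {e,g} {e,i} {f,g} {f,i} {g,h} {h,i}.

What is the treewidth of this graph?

4

A width-4 tree decomposition is:
Bags: B1 = {b, c, g, h, i}  B2 = {b, c, f, g, i}  B3 = {b, c, d, g, i}  B4 = {b, c, e, g, i}  B5 = {a, b, c, g, i}
Tree: B1–B2, B2–B3, B3–B4, B4–B5
The largest bag has 5 vertices, giving width 4; this decomposition certifies tw(G) ≤ 4. For the lower bound: the 5 vertex sets {b,h}, {c,f}, {d,i}, {g}, {e} are disjoint, each induces a connected subgraph, and every pair is joined by at least one edge of G. Contracting each set to a single vertex therefore yields K_{5} as a minor, and since treewidth is minor-monotone, tw(G) ≥ tw(K_{5}) = 4. Hence tw(G) = 4 exactly.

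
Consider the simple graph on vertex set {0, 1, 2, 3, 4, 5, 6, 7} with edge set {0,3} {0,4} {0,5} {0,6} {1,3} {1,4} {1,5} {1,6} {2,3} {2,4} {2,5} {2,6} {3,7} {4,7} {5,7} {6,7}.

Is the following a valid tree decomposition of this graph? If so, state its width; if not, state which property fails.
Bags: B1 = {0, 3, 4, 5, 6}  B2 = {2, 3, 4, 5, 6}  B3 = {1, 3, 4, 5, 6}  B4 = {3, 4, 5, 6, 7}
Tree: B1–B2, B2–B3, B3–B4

Checking the three conditions: (i) the bags cover all of {0, 1, 2, 3, 4, 5, 6, 7}; (ii) for each edge, some bag contains both endpoints; (iii) the bags containing any fixed vertex form a subtree. All hold, so the decomposition is valid with width 5 − 1 = 4.

Yes; width 4.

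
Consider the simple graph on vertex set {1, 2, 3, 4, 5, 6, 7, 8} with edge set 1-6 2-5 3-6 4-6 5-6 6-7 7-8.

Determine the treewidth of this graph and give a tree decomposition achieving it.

Treewidth 1.
One such decomposition:
Bags: B1 = {3, 6}  B2 = {5, 6}  B3 = {2, 5}  B4 = {6, 7}  B5 = {1, 6}  B6 = {7, 8}  B7 = {4, 6}
Tree: B1–B2, B2–B3, B2–B4, B4–B5, B4–B6, B5–B7

Every bag has size at most 2, so the width is 2 − 1 = 1 and tw(G) ≤ 1. Any graph with an edge has treewidth ≥ 1, and G has the edge 3–6. Therefore the treewidth is 1.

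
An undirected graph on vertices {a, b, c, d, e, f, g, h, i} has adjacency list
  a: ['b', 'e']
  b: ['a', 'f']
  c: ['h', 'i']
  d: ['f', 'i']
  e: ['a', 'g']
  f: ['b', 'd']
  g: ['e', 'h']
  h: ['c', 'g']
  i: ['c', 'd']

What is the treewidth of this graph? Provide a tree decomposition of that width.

The largest bag has 3 vertices, giving width 2; this decomposition certifies tw(G) ≤ 2. The edges a–e–g–h–c–i–d–f–b–a form a cycle, so G is not a tree and its treewidth is at least 2. Therefore the treewidth is 2.

Treewidth 2.
One such decomposition:
Bags: B1 = {a, e, g}  B2 = {a, g, h}  B3 = {a, c, h}  B4 = {a, c, i}  B5 = {a, d, i}  B6 = {a, d, f}  B7 = {a, b, f}
Tree: B1–B2, B2–B3, B3–B4, B4–B5, B5–B6, B6–B7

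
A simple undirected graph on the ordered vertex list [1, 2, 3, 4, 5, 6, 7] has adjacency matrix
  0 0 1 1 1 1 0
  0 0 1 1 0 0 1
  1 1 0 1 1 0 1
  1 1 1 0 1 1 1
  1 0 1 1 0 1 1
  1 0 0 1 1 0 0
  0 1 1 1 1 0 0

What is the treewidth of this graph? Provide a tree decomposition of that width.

Each bag holds 4 vertices, so the decomposition has width 3, which upper-bounds the treewidth. Conversely, {2, 3, 4, 7} is a clique of size 4, and the vertices of any clique must share a bag in every tree decomposition; so some bag has ≥ 4 vertices and tw(G) ≥ 3. Combining the bounds, tw(G) = 3.

Treewidth 3.
Bags: B1 = {3, 4, 5, 7}  B2 = {2, 3, 4, 7}  B3 = {1, 3, 4, 5}  B4 = {1, 4, 5, 6}
Tree: B1–B2, B1–B3, B3–B4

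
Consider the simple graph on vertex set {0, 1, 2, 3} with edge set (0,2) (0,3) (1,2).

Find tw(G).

A width-1 tree decomposition is:
Bags: B1 = {0, 3}  B2 = {0, 2}  B3 = {1, 2}
Tree: B1–B2, B2–B3
Each bag holds 2 vertices, so the decomposition has width 1, which upper-bounds the treewidth. G has an edge, so its treewidth is at least 1. The upper and lower bounds meet at 1, so that is the treewidth.

1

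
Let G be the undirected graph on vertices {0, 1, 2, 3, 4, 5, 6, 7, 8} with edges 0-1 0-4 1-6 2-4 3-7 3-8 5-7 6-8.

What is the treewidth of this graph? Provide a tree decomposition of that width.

The largest bag has 2 vertices, giving width 1; this decomposition certifies tw(G) ≤ 1. G has an edge, so its treewidth is at least 1. Combining the bounds, tw(G) = 1.

Treewidth 1.
One optimal decomposition is:
Bags: B1 = {5, 7}  B2 = {3, 7}  B3 = {3, 8}  B4 = {6, 8}  B5 = {1, 6}  B6 = {0, 1}  B7 = {0, 4}  B8 = {2, 4}
Tree: B1–B2, B2–B3, B3–B4, B4–B5, B5–B6, B6–B7, B7–B8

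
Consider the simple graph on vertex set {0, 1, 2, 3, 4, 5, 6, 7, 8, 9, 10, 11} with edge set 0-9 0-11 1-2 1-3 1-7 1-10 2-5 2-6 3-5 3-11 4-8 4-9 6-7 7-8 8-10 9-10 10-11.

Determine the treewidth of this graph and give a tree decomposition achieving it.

Every bag has size at most 4, so the width is 4 − 1 = 3 and tw(G) ≤ 3. For the lower bound: the 4 vertex sets {2,5,6}, {7}, {1}, {3,8,10,11} are disjoint, each induces a connected subgraph, and every pair is joined by at least one edge of G. Contracting each set to a single vertex therefore yields K_{4} as a minor, and since treewidth is minor-monotone, tw(G) ≥ tw(K_{4}) = 3. Combining the bounds, tw(G) = 3.

Treewidth 3.
One such decomposition:
Bags: B1 = {2, 5, 6, 7}  B2 = {1, 2, 5, 7}  B3 = {1, 3, 5, 7}  B4 = {1, 3, 7, 8}  B5 = {1, 3, 8, 10}  B6 = {3, 8, 10, 11}  B7 = {4, 8, 10, 11}  B8 = {4, 9, 10, 11}  B9 = {0, 4, 9, 11}
Tree: B1–B2, B2–B3, B3–B4, B4–B5, B5–B6, B6–B7, B7–B8, B8–B9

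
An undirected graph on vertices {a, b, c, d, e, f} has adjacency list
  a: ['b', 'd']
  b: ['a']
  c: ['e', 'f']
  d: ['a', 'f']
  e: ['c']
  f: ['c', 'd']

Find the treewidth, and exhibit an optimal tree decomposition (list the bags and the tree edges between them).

Treewidth 1.
One optimal decomposition is:
Bags: B1 = {a, b}  B2 = {a, d}  B3 = {d, f}  B4 = {c, f}  B5 = {c, e}
Tree: B1–B2, B2–B3, B3–B4, B4–B5

Each bag holds 2 vertices, so the decomposition has width 1, which upper-bounds the treewidth. G has an edge, so its treewidth is at least 1. Hence tw(G) = 1 exactly.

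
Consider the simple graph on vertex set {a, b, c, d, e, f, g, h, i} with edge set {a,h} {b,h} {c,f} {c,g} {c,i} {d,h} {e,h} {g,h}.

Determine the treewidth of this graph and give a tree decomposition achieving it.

Every bag has size at most 2, so the width is 2 − 1 = 1 and tw(G) ≤ 1. Any graph with an edge has treewidth ≥ 1, and G has the edge c–g. The upper and lower bounds meet at 1, so that is the treewidth.

Treewidth 1.
One such decomposition:
Bags: B1 = {c, g}  B2 = {g, h}  B3 = {b, h}  B4 = {c, f}  B5 = {c, i}  B6 = {e, h}  B7 = {d, h}  B8 = {a, h}
Tree: B1–B2, B2–B3, B1–B4, B1–B5, B3–B6, B6–B7, B3–B8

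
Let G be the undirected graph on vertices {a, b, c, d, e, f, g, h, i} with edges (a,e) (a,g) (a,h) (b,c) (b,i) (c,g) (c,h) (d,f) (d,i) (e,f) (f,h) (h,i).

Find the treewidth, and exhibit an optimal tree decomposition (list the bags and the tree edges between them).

Each bag holds 4 vertices, so the decomposition has width 3, which upper-bounds the treewidth. For the lower bound: the 4 vertex sets {b,d,i}, {f}, {h}, {a,c,e,g} are disjoint, each induces a connected subgraph, and every pair is joined by at least one edge of G. Contracting each set to a single vertex therefore yields K_{4} as a minor, and since treewidth is minor-monotone, tw(G) ≥ tw(K_{4}) = 3. Combining the bounds, tw(G) = 3.

Treewidth 3.
One optimal decomposition is:
Bags: B1 = {b, d, f, i}  B2 = {b, f, h, i}  B3 = {b, c, f, h}  B4 = {c, e, f, h}  B5 = {a, c, e, h}  B6 = {a, c, e, g}
Tree: B1–B2, B2–B3, B3–B4, B4–B5, B5–B6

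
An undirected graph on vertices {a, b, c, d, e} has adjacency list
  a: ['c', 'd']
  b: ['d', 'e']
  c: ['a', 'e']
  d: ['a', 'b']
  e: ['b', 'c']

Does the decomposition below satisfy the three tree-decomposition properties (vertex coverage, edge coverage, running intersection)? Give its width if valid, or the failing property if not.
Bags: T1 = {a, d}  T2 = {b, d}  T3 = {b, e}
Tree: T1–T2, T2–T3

No — vertex c appears in no bag.

A tree decomposition must satisfy three properties: every vertex lies in some bag; for every edge, both endpoints lie together in some bag; and for every vertex, the bags containing it form a connected subtree. Here vertex c appears in no bag, so the decomposition is invalid.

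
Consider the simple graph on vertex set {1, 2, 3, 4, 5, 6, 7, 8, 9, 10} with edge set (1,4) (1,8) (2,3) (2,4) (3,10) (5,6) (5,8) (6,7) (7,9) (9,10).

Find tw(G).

A width-2 tree decomposition is:
Bags: B1 = {3, 9, 10}  B2 = {2, 3, 9}  B3 = {2, 4, 9}  B4 = {1, 4, 9}  B5 = {1, 8, 9}  B6 = {5, 8, 9}  B7 = {5, 6, 9}  B8 = {6, 7, 9}
Tree: B1–B2, B2–B3, B3–B4, B4–B5, B5–B6, B6–B7, B7–B8
Each bag holds 3 vertices, so the decomposition has width 2, which upper-bounds the treewidth. Since 9–10–3–2–4–1–8–5–6–7–9 is a cycle in G, G is not acyclic. Forests are exactly the graphs of treewidth ≤ 1, so tw(G) ≥ 2. Combining the bounds, tw(G) = 2.

2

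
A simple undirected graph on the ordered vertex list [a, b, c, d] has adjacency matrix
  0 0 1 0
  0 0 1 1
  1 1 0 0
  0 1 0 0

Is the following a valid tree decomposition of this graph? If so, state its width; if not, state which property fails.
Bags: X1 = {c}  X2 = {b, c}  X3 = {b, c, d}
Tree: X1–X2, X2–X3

No — vertex a appears in no bag.

A tree decomposition must satisfy three properties: every vertex lies in some bag; for every edge, both endpoints lie together in some bag; and for every vertex, the bags containing it form a connected subtree. Here vertex a appears in no bag, so the decomposition is invalid.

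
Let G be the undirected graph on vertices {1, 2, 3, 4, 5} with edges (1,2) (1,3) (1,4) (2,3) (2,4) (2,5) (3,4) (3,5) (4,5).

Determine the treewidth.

A width-3 tree decomposition is:
Bags: B1 = {2, 3, 4, 5}  B2 = {1, 2, 3, 4}
Tree: B1–B2
The largest bag has 4 vertices, giving width 3; this decomposition certifies tw(G) ≤ 3. Conversely, {1, 2, 3, 4} is a clique of size 4, and the vertices of any clique must share a bag in every tree decomposition; so some bag has ≥ 4 vertices and tw(G) ≥ 3. Therefore the treewidth is 3.

3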